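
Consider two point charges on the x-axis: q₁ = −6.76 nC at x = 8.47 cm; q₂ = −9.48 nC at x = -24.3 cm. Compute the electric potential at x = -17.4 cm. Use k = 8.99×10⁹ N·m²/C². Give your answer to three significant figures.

Electric potential is a scalar, so the contributions from each charge add algebraically: V = Σ kqᵢ/rᵢ.
Distances from the field point to each charge: r₁ = 0.259 m, r₂ = 0.0690 m.
V = k[(-6.76×10⁻⁹)/(0.259) + (-9.48×10⁻⁹)/(0.0690)] = -1470 V.

-1470 V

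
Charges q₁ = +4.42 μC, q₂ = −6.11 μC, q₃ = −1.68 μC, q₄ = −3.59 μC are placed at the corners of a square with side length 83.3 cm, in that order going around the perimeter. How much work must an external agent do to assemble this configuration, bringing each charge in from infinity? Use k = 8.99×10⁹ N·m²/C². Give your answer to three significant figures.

-0.176 J

The work to assemble the configuration equals its total potential energy, U = Σ kqᵢqⱼ/rᵢⱼ over all pairs.
The four side pairs have separation 0.833 m and the two diagonal pairs 1.18 m.
Summing all 6 pair terms gives U = -0.176 J.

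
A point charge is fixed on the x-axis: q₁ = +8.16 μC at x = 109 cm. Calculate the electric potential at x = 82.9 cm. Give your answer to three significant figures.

2.81×10⁵ V

Electric potential is a scalar, so the contributions from each charge add algebraically: V = Σ kqᵢ/rᵢ.
V = k[(8.16×10⁻⁶)/(0.261)] = 2.81×10⁵ V.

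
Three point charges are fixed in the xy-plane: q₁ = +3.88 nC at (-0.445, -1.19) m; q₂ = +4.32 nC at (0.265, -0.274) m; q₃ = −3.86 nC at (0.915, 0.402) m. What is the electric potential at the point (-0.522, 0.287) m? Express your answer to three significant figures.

39.7 V

The total potential is the scalar sum of each charge's contribution, V = Σ kqᵢ/rᵢ.
Distances from the field point to each charge: r₁ = 1.48 m, r₂ = 0.966 m, r₃ = 1.44 m.
V = k[(3.88×10⁻⁹)/(1.48) + (4.32×10⁻⁹)/(0.966) + (-3.86×10⁻⁹)/(1.44)] = 39.7 V.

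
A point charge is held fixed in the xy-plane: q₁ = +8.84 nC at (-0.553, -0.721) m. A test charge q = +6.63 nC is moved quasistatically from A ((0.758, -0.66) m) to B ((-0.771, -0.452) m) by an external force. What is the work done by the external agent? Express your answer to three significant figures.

For quasistatic motion the external work equals the change in potential energy: W_ext = qΔV = q(V_B − V_A).
At A: distance to the source charge is 1.31 m; V_A = kq₁/r = 60.6 V.
At B: distance to the source charge is 0.346 m; V_B = kq₁/r = 230 V.
ΔV = V_B − V_A = 169 V.
W_ext = qΔV = (6.63×10⁻⁹ C)(169 V) = 1.12×10⁻⁶ J.

1.12×10⁻⁶ J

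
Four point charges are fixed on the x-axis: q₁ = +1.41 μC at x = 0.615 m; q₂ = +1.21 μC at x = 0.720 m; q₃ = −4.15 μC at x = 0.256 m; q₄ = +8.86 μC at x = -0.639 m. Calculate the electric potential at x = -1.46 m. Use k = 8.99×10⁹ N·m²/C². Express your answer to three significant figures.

8.64×10⁴ V

Electric potential is a scalar, so the contributions from each charge add algebraically: V = Σ kqᵢ/rᵢ.
Distances from the field point to each charge: r₁ = 2.08 m, r₂ = 2.18 m, r₃ = 1.72 m, r₄ = 0.821 m.
V = k[(1.41×10⁻⁶)/(2.08) + (1.21×10⁻⁶)/(2.18) + (-4.15×10⁻⁶)/(1.72) + (8.86×10⁻⁶)/(0.821)] = 8.64×10⁴ V.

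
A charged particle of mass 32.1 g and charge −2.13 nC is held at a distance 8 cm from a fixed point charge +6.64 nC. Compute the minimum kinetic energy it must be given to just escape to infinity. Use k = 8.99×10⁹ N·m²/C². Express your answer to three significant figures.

To just escape, total mechanical energy must reach zero at infinity: ½mv²_min + U = 0, so ½mv²_min = −U = |kQq|/r.
|U| = |kQq|/r = (8.99×10⁹ N·m²/C²)(6.64×10⁻⁹)(2.13×10⁻⁹)/(0.0800) = 1.59×10⁻⁶ J.

1.59×10⁻⁶ J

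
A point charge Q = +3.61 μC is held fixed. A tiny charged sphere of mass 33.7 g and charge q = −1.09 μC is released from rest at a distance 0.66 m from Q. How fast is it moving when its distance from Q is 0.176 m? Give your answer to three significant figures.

2.96 m/s

Only the electrostatic force acts, so mechanical energy is conserved: ½mv² = U₁ − U₂ = kQq(1/r₁ − 1/r₂).
U₁ − U₂ = (8.99×10⁹ N·m²/C²)(3.61×10⁻⁶ C)(-1.09×10⁻⁶ C)(1/0.660 − 1/0.176) = 0.147 J.
v = √(2·0.147/0.0337) = 2.96 m/s.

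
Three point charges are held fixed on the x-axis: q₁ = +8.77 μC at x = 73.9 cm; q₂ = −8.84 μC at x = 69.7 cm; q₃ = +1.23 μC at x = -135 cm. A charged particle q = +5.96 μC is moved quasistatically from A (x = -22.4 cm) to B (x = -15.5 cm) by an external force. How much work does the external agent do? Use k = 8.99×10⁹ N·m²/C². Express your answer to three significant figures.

-7.37×10⁻³ J

For quasistatic motion the external work equals the change in potential energy: W_ext = qΔV = q(V_B − V_A).
At A: distances to the source charges are 0.963 m, 0.921 m, 1.13 m; V_A = Σ kqᵢ/rᵢ = 5400 V.
At B: distances to the source charges are 0.894 m, 0.852 m, 1.20 m; V_B = Σ kqᵢ/rᵢ = 4170 V.
ΔV = V_B − V_A = -1240 V.
W_ext = qΔV = (5.96×10⁻⁶ C)(-1240 V) = -7.37×10⁻³ J.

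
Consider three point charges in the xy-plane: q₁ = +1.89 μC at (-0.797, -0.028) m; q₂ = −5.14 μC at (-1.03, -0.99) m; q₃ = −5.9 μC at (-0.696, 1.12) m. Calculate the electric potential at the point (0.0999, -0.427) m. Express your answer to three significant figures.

The total potential is the scalar sum of each charge's contribution, V = Σ kqᵢ/rᵢ.
Distances from the field point to each charge: r₁ = 0.982 m, r₂ = 1.26 m, r₃ = 1.74 m.
V = k[(1.89×10⁻⁶)/(0.982) + (-5.14×10⁻⁶)/(1.26) + (-5.90×10⁻⁶)/(1.74)] = -4.98×10⁴ V.

-4.98×10⁴ V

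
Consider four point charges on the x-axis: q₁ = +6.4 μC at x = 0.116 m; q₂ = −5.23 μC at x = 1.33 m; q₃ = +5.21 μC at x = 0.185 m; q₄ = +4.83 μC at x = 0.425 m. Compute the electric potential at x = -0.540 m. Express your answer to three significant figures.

1.72×10⁵ V

The total potential is the scalar sum of each charge's contribution, V = Σ kqᵢ/rᵢ.
Distances from the field point to each charge: r₁ = 0.656 m, r₂ = 1.87 m, r₃ = 0.725 m, r₄ = 0.965 m.
V = k[(6.40×10⁻⁶)/(0.656) + (-5.23×10⁻⁶)/(1.87) + (5.21×10⁻⁶)/(0.725) + (4.83×10⁻⁶)/(0.965)] = 1.72×10⁵ V.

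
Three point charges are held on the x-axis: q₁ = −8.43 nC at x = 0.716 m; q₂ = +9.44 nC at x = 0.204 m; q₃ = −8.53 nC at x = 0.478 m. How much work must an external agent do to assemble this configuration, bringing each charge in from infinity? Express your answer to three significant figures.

The work to assemble the configuration equals its total potential energy, U = Σ kqᵢqⱼ/rᵢⱼ over all pairs.
Pair separations: r₁₂ = 0.512 m, r₁₃ = 0.238 m, r₂₃ = 0.274 m.
U = (-1.40×10⁻⁶) + (2.72×10⁻⁶) + (-2.64×10⁻⁶) = -1.32×10⁻⁶ J.

-1.32×10⁻⁶ J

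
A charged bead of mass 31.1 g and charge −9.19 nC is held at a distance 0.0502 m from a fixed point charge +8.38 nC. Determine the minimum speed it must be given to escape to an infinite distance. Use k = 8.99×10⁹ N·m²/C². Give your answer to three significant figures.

0.0298 m/s

To just escape, total mechanical energy must reach zero at infinity: ½mv²_min + U = 0, so ½mv²_min = −U = |kQq|/r.
|U| = |kQq|/r = (8.99×10⁹ N·m²/C²)(8.38×10⁻⁹)(9.19×10⁻⁹)/(0.0502) = 1.38×10⁻⁵ J.
v_min = √(2|U|/m) = √(2·1.38×10⁻⁵/0.0311) = 0.0298 m/s.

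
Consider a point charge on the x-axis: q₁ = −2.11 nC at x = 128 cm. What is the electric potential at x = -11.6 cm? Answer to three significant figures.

The total potential is the scalar sum of each charge's contribution, V = Σ kqᵢ/rᵢ.
V = k[(-2.11×10⁻⁹)/(1.40)] = -13.6 V.

-13.6 V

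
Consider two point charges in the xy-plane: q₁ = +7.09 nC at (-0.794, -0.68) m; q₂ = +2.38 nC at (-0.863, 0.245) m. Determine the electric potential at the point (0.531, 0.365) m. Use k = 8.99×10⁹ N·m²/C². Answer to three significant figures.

53.1 V

The total potential is the scalar sum of each charge's contribution, V = Σ kqᵢ/rᵢ.
Distances from the field point to each charge: r₁ = 1.69 m, r₂ = 1.40 m.
V = k[(7.09×10⁻⁹)/(1.69) + (2.38×10⁻⁹)/(1.40)] = 53.1 V.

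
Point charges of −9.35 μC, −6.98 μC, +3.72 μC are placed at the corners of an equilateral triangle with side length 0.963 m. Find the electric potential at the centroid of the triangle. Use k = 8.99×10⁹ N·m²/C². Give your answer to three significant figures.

-2.04×10⁵ V

Electric potential is a scalar, so the contributions from each charge add algebraically: V = Σ kqᵢ/rᵢ.
The distance from each vertex to the centroid is a/√3 = 0.556 m.
V = k[(-9.35×10⁻⁶)/(0.556) + (-6.98×10⁻⁶)/(0.556) + (3.72×10⁻⁶)/(0.556)] = -2.04×10⁵ V.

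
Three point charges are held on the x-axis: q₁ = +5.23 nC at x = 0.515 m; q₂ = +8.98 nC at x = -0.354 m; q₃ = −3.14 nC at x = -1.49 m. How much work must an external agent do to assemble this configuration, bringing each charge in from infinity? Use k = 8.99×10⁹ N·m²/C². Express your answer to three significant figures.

The work to assemble the configuration equals its total potential energy, U = Σ kqᵢqⱼ/rᵢⱼ over all pairs.
Pair separations: r₁₂ = 0.869 m, r₁₃ = 2.00 m, r₂₃ = 1.14 m.
U = (4.86×10⁻⁷) + (-7.36×10⁻⁸) + (-2.23×10⁻⁷) = 1.89×10⁻⁷ J.

1.89×10⁻⁷ J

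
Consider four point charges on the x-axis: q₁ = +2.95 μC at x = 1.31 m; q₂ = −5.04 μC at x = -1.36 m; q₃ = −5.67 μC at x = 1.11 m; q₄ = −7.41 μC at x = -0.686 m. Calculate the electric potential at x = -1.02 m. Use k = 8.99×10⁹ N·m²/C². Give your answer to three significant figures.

-3.45×10⁵ V

The total potential is the scalar sum of each charge's contribution, V = Σ kqᵢ/rᵢ.
Distances from the field point to each charge: r₁ = 2.33 m, r₂ = 0.340 m, r₃ = 2.13 m, r₄ = 0.334 m.
V = k[(2.95×10⁻⁶)/(2.33) + (-5.04×10⁻⁶)/(0.340) + (-5.67×10⁻⁶)/(2.13) + (-7.41×10⁻⁶)/(0.334)] = -3.45×10⁵ V.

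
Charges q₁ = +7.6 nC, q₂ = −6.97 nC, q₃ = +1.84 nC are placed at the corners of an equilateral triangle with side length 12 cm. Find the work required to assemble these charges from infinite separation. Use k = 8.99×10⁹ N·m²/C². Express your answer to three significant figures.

The work to assemble the configuration equals its total potential energy, U = Σ kqᵢqⱼ/rᵢⱼ over all pairs.
All three pair separations equal the side length, 0.120 m.
U = (-3.97×10⁻⁶) + (1.05×10⁻⁶) + (-9.61×10⁻⁷) = -3.88×10⁻⁶ J.

-3.88×10⁻⁶ J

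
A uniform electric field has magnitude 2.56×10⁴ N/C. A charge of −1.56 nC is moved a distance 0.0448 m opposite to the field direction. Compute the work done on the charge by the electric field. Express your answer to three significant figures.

1.79×10⁻⁶ J

The potential change for a displacement 0.0448 m opposite to the field direction is ΔV = +Ed = 1150 V.
W_field = −qΔV = 1.79×10⁻⁶ J.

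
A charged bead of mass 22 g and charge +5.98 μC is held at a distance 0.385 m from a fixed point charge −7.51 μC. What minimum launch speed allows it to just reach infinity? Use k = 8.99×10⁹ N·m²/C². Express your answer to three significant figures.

9.76 m/s

To just escape, total mechanical energy must reach zero at infinity: ½mv²_min + U = 0, so ½mv²_min = −U = |kQq|/r.
|U| = |kQq|/r = (8.99×10⁹ N·m²/C²)(7.51×10⁻⁶)(5.98×10⁻⁶)/(0.385) = 1.05 J.
v_min = √(2|U|/m) = √(2·1.05/0.0220) = 9.76 m/s.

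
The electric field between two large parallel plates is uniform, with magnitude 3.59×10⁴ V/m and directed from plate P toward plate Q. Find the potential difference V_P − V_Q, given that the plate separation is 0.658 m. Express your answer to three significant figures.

2.36×10⁴ V

In a uniform field, potential decreases in the direction of E: ΔV = −E·d for a displacement d parallel to E.
Going from Q to P is a displacement of 0.658 m opposite to the field, so V_P − V_Q = +Ed = 2.36×10⁴ V.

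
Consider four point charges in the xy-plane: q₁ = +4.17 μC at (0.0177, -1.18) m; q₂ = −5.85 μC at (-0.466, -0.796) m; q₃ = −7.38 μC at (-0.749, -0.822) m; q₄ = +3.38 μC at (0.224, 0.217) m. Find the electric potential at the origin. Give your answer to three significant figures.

1.25×10⁴ V

The total potential is the scalar sum of each charge's contribution, V = Σ kqᵢ/rᵢ.
Distances from the field point to each charge: r₁ = 1.18 m, r₂ = 0.922 m, r₃ = 1.11 m, r₄ = 0.312 m.
V = k[(4.17×10⁻⁶)/(1.18) + (-5.85×10⁻⁶)/(0.922) + (-7.38×10⁻⁶)/(1.11) + (3.38×10⁻⁶)/(0.312)] = 1.25×10⁴ V.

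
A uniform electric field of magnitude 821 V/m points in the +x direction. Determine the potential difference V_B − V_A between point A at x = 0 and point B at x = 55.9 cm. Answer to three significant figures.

-459 V

In a uniform field, potential decreases in the direction of E: V_B − V_A = −E·Δx.
V_B − V_A = −(821 V/m)(0.559 m) = -459 V.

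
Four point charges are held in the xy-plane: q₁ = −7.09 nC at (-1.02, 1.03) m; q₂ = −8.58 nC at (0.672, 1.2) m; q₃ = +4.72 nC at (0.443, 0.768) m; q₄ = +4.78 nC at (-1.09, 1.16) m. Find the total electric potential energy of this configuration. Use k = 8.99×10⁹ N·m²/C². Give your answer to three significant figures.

The assembly work is the sum of pairwise potential energies, U = Σ_{i<j} kqᵢqⱼ/rᵢⱼ.
Pair separations: r₁₂ = 1.70 m, r₁₃ = 1.49 m, r₁₄ = 0.148 m, r₂₃ = 0.489 m, r₂₄ = 1.76 m, r₃₄ = 1.58 m.
Summing all 6 pair terms gives U = -2.77×10⁻⁶ J.

-2.77×10⁻⁶ J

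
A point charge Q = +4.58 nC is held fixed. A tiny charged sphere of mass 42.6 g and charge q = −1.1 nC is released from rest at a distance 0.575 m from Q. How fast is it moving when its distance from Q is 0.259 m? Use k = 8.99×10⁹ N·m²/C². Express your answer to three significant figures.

Only the electrostatic force acts, so mechanical energy is conserved: ½mv² = U₁ − U₂ = kQq(1/r₁ − 1/r₂).
U₁ − U₂ = (8.99×10⁹ N·m²/C²)(4.58×10⁻⁹ C)(-1.10×10⁻⁹ C)(1/0.575 − 1/0.259) = 9.61×10⁻⁸ J.
v = √(2·9.61×10⁻⁸/0.0426) = 2.12×10⁻³ m/s.

2.12×10⁻³ m/s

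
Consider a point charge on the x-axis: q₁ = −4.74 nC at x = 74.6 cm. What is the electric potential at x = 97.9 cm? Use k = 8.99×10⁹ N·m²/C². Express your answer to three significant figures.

-183 V

The total potential is the scalar sum of each charge's contribution, V = Σ kqᵢ/rᵢ.
V = k[(-4.74×10⁻⁹)/(0.233)] = -183 V.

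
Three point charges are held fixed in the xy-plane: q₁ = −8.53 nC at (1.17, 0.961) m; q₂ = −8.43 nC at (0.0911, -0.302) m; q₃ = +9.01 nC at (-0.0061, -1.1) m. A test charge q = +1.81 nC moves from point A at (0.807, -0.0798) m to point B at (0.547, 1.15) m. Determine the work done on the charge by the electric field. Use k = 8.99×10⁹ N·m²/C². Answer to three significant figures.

4.35×10⁻⁸ J

The work done by the electric force is W_field = −ΔU = −q(V_B − V_A) = q(V_A − V_B).
At A: distances to the source charges are 1.10 m, 0.750 m, 1.30 m; V_A = Σ kqᵢ/rᵢ = -109 V.
At B: distances to the source charges are 0.651 m, 1.52 m, 2.32 m; V_B = Σ kqᵢ/rᵢ = -133 V.
ΔV = V_B − V_A = -24.0 V.
W_field = −qΔV = −(1.81×10⁻⁹ C)(-24.0 V) = 4.35×10⁻⁸ J.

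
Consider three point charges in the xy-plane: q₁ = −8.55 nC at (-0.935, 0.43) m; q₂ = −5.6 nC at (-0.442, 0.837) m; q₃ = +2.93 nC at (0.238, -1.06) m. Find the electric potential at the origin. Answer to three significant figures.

-104 V

The total potential is the scalar sum of each charge's contribution, V = Σ kqᵢ/rᵢ.
Distances from the field point to each charge: r₁ = 1.03 m, r₂ = 0.947 m, r₃ = 1.09 m.
V = k[(-8.55×10⁻⁹)/(1.03) + (-5.60×10⁻⁹)/(0.947) + (2.93×10⁻⁹)/(1.09)] = -104 V.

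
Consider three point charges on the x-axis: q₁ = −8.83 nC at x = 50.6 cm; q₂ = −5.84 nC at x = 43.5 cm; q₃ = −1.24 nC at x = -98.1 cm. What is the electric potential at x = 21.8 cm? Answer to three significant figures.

Electric potential is a scalar, so the contributions from each charge add algebraically: V = Σ kqᵢ/rᵢ.
Distances from the field point to each charge: r₁ = 0.288 m, r₂ = 0.217 m, r₃ = 1.20 m.
V = k[(-8.83×10⁻⁹)/(0.288) + (-5.84×10⁻⁹)/(0.217) + (-1.24×10⁻⁹)/(1.20)] = -527 V.

-527 V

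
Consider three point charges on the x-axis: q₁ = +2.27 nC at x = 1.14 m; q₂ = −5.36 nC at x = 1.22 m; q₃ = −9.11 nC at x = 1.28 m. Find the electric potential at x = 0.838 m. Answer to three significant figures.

-244 V

Electric potential is a scalar, so the contributions from each charge add algebraically: V = Σ kqᵢ/rᵢ.
Distances from the field point to each charge: r₁ = 0.302 m, r₂ = 0.382 m, r₃ = 0.442 m.
V = k[(2.27×10⁻⁹)/(0.302) + (-5.36×10⁻⁹)/(0.382) + (-9.11×10⁻⁹)/(0.442)] = -244 V.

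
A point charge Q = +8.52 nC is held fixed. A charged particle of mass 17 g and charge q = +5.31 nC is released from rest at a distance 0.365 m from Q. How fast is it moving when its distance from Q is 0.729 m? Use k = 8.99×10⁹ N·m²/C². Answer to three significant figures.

Only the electrostatic force acts, so mechanical energy is conserved: ½mv² = U₁ − U₂ = kQq(1/r₁ − 1/r₂).
U₁ − U₂ = (8.99×10⁹ N·m²/C²)(8.52×10⁻⁹ C)(5.31×10⁻⁹ C)(1/0.365 − 1/0.729) = 5.56×10⁻⁷ J.
v = √(2·5.56×10⁻⁷/0.0170) = 8.09×10⁻³ m/s.

8.09×10⁻³ m/s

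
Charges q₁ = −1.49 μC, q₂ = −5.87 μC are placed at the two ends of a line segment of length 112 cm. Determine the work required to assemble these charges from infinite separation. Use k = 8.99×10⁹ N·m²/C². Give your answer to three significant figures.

The assembly work is the sum of pairwise potential energies, U = Σ_{i<j} kqᵢqⱼ/rᵢⱼ.
The separation is r = 1.12 m.
U = (0.0702) = 0.0702 J.

0.0702 J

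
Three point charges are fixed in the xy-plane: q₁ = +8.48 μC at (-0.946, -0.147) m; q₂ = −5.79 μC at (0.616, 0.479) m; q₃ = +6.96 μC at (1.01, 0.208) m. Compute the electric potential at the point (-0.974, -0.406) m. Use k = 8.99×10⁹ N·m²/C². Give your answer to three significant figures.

2.94×10⁵ V

The total potential is the scalar sum of each charge's contribution, V = Σ kqᵢ/rᵢ.
Distances from the field point to each charge: r₁ = 0.261 m, r₂ = 1.82 m, r₃ = 2.08 m.
V = k[(8.48×10⁻⁶)/(0.261) + (-5.79×10⁻⁶)/(1.82) + (6.96×10⁻⁶)/(2.08)] = 2.94×10⁵ V.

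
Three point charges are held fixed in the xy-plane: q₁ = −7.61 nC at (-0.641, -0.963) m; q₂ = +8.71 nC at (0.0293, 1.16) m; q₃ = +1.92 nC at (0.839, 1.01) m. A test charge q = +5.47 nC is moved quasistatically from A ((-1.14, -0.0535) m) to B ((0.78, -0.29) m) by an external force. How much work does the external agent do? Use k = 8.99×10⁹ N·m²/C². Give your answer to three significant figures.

For quasistatic motion the external work equals the change in potential energy: W_ext = qΔV = q(V_B − V_A).
At A: distances to the source charges are 1.04 m, 1.69 m, 2.25 m; V_A = Σ kqᵢ/rᵢ = -11.8 V.
At B: distances to the source charges are 1.57 m, 1.63 m, 1.30 m; V_B = Σ kqᵢ/rᵢ = 17.7 V.
ΔV = V_B − V_A = 29.5 V.
W_ext = qΔV = (5.47×10⁻⁹ C)(29.5 V) = 1.61×10⁻⁷ J.

1.61×10⁻⁷ J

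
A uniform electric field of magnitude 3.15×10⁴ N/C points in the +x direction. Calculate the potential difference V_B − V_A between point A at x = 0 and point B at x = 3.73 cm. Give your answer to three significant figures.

-1170 V

In a uniform field, potential decreases in the direction of E: V_B − V_A = −E·Δx.
V_B − V_A = −(3.15×10⁴ V/m)(0.0373 m) = -1170 V.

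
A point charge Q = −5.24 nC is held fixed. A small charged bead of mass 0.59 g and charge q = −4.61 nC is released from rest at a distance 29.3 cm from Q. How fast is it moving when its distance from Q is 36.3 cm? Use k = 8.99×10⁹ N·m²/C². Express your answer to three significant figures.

Only the electrostatic force acts, so mechanical energy is conserved: ½mv² = U₁ − U₂ = kQq(1/r₁ − 1/r₂).
U₁ − U₂ = (8.99×10⁹ N·m²/C²)(-5.24×10⁻⁹ C)(-4.61×10⁻⁹ C)(1/0.293 − 1/0.363) = 1.43×10⁻⁷ J.
v = √(2·1.43×10⁻⁷/5.90×10⁻⁴) = 0.0220 m/s.

0.0220 m/s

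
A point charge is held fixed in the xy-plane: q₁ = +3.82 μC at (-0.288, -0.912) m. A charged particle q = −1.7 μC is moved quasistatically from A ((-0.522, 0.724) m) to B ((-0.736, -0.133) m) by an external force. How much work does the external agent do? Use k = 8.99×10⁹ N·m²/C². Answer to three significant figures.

-0.0296 J

For quasistatic motion the external work equals the change in potential energy: W_ext = qΔV = q(V_B − V_A).
At A: distance to the source charge is 1.65 m; V_A = kq₁/r = 2.08×10⁴ V.
At B: distance to the source charge is 0.899 m; V_B = kq₁/r = 3.82×10⁴ V.
ΔV = V_B − V_A = 1.74×10⁴ V.
W_ext = qΔV = (-1.70×10⁻⁶ C)(1.74×10⁴ V) = -0.0296 J.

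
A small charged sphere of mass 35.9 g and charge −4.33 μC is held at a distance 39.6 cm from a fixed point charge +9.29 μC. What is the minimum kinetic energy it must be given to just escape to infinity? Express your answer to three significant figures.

To just escape, total mechanical energy must reach zero at infinity: ½mv²_min + U = 0, so ½mv²_min = −U = |kQq|/r.
|U| = |kQq|/r = (8.99×10⁹ N·m²/C²)(9.29×10⁻⁶)(4.33×10⁻⁶)/(0.396) = 0.913 J.

0.913 J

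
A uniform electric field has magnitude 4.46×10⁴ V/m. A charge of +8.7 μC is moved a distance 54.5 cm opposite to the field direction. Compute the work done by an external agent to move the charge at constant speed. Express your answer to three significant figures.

0.211 J

The potential change for a displacement 54.5 cm opposite to the field direction is ΔV = +Ed = 2.43×10⁴ V.
W_ext = qΔV = 0.211 J.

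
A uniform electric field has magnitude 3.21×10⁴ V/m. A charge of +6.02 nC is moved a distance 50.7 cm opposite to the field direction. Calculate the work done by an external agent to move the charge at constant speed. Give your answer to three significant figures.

The potential change for a displacement 50.7 cm opposite to the field direction is ΔV = +Ed = 1.63×10⁴ V.
W_ext = qΔV = 9.80×10⁻⁵ J.

9.80×10⁻⁵ J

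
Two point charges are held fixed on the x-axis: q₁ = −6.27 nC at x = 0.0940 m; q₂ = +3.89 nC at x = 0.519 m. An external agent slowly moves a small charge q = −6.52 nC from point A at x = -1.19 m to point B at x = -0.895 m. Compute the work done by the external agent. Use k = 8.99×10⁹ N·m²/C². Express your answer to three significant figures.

For quasistatic motion the external work equals the change in potential energy: W_ext = qΔV = q(V_B − V_A).
At A: distances to the source charges are 1.28 m, 1.71 m; V_A = Σ kqᵢ/rᵢ = -23.4 V.
At B: distances to the source charges are 0.989 m, 1.41 m; V_B = Σ kqᵢ/rᵢ = -32.3 V.
ΔV = V_B − V_A = -8.83 V.
W_ext = qΔV = (-6.52×10⁻⁹ C)(-8.83 V) = 5.75×10⁻⁸ J.

5.75×10⁻⁸ J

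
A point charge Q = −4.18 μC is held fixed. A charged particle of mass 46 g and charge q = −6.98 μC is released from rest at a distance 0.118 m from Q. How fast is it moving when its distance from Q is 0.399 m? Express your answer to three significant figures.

Only the electrostatic force acts, so mechanical energy is conserved: ½mv² = U₁ − U₂ = kQq(1/r₁ − 1/r₂).
U₁ − U₂ = (8.99×10⁹ N·m²/C²)(-4.18×10⁻⁶ C)(-6.98×10⁻⁶ C)(1/0.118 − 1/0.399) = 1.57 J.
v = √(2·1.57/0.0460) = 8.25 m/s.

8.25 m/s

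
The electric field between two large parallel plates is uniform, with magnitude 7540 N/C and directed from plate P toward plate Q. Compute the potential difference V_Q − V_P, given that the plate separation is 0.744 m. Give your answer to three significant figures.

-5610 V

In a uniform field, potential decreases in the direction of E: ΔV = −E·d for a displacement d parallel to E.
Going from P to Q is a displacement of 0.744 m along the field, so V_Q − V_P = −Ed = -5610 V.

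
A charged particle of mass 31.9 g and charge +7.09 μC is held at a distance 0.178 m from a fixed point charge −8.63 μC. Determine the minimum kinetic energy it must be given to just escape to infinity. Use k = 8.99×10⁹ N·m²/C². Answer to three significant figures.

To just escape, total mechanical energy must reach zero at infinity: ½mv²_min + U = 0, so ½mv²_min = −U = |kQq|/r.
|U| = |kQq|/r = (8.99×10⁹ N·m²/C²)(8.63×10⁻⁶)(7.09×10⁻⁶)/(0.178) = 3.09 J.

3.09 J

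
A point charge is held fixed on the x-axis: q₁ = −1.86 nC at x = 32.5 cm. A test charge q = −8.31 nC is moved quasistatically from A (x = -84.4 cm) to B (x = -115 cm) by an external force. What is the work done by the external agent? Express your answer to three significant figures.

For quasistatic motion the external work equals the change in potential energy: W_ext = qΔV = q(V_B − V_A).
At A: distance to the source charge is 1.17 m; V_A = kq₁/r = -14.3 V.
At B: distance to the source charge is 1.47 m; V_B = kq₁/r = -11.3 V.
ΔV = V_B − V_A = 2.97 V.
W_ext = qΔV = (-8.31×10⁻⁹ C)(2.97 V) = -2.47×10⁻⁸ J.

-2.47×10⁻⁸ J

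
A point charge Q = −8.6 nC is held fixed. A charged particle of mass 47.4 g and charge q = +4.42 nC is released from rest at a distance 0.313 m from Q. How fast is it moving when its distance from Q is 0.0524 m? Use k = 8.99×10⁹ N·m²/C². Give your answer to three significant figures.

0.0151 m/s

Only the electrostatic force acts, so mechanical energy is conserved: ½mv² = U₁ − U₂ = kQq(1/r₁ − 1/r₂).
U₁ − U₂ = (8.99×10⁹ N·m²/C²)(-8.60×10⁻⁹ C)(4.42×10⁻⁹ C)(1/0.313 − 1/0.0524) = 5.43×10⁻⁶ J.
v = √(2·5.43×10⁻⁶/0.0474) = 0.0151 m/s.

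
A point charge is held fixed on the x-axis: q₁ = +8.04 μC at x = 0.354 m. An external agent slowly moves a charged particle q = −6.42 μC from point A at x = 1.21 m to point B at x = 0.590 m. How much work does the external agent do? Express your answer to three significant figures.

For quasistatic motion the external work equals the change in potential energy: W_ext = qΔV = q(V_B − V_A).
At A: distance to the source charge is 0.856 m; V_A = kq₁/r = 8.44×10⁴ V.
At B: distance to the source charge is 0.236 m; V_B = kq₁/r = 3.06×10⁵ V.
ΔV = V_B − V_A = 2.22×10⁵ V.
W_ext = qΔV = (-6.42×10⁻⁶ C)(2.22×10⁵ V) = -1.42 J.

-1.42 J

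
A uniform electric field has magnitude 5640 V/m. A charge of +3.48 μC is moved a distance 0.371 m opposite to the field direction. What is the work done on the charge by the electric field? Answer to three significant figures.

The potential change for a displacement 0.371 m opposite to the field direction is ΔV = +Ed = 2090 V.
W_field = −qΔV = -7.28×10⁻³ J.

-7.28×10⁻³ J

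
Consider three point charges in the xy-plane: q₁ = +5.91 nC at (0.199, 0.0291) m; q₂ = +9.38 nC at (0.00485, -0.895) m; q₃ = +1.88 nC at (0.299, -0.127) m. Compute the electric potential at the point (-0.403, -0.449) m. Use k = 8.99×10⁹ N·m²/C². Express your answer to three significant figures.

Electric potential is a scalar, so the contributions from each charge add algebraically: V = Σ kqᵢ/rᵢ.
Distances from the field point to each charge: r₁ = 0.769 m, r₂ = 0.604 m, r₃ = 0.772 m.
V = k[(5.91×10⁻⁹)/(0.769) + (9.38×10⁻⁹)/(0.604) + (1.88×10⁻⁹)/(0.772)] = 231 V.

231 V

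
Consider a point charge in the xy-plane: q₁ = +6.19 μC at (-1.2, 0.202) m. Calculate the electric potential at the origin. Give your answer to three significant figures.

The total potential is the scalar sum of each charge's contribution, V = Σ kqᵢ/rᵢ.
Distances from the field point to each charge: r₁ = 1.22 m.
V = k[(6.19×10⁻⁶)/(1.22)] = 4.57×10⁴ V.

4.57×10⁴ V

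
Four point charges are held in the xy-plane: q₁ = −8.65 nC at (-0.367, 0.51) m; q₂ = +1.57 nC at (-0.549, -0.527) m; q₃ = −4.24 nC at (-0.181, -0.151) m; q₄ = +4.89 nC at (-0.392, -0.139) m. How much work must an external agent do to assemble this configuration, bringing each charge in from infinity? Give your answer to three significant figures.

-1.05×10⁻⁶ J

The work to assemble the configuration equals its total potential energy, U = Σ kqᵢqⱼ/rᵢⱼ over all pairs.
Pair separations: r₁₂ = 1.05 m, r₁₃ = 0.687 m, r₁₄ = 0.649 m, r₂₃ = 0.526 m, r₂₄ = 0.419 m, r₃₄ = 0.211 m.
Summing all 6 pair terms gives U = -1.05×10⁻⁶ J.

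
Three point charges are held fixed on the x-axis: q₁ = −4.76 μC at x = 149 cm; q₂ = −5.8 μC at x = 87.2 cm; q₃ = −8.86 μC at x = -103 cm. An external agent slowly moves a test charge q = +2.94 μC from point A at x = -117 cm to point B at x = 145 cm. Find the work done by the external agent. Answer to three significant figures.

-1.71 J

For quasistatic motion the external work equals the change in potential energy: W_ext = qΔV = q(V_B − V_A).
At A: distances to the source charges are 2.66 m, 2.04 m, 0.140 m; V_A = Σ kqᵢ/rᵢ = -6.11×10⁵ V.
At B: distances to the source charges are 0.0400 m, 0.578 m, 2.48 m; V_B = Σ kqᵢ/rᵢ = -1.19×10⁶ V.
ΔV = V_B − V_A = -5.82×10⁵ V.
W_ext = qΔV = (2.94×10⁻⁶ C)(-5.82×10⁵ V) = -1.71 J.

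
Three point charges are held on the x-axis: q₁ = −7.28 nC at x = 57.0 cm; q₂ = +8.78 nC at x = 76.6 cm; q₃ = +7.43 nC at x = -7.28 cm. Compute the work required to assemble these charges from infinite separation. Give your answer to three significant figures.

-2.99×10⁻⁶ J

The assembly work is the sum of pairwise potential energies, U = Σ_{i<j} kqᵢqⱼ/rᵢⱼ.
Pair separations: r₁₂ = 0.196 m, r₁₃ = 0.643 m, r₂₃ = 0.839 m.
U = (-2.93×10⁻⁶) + (-7.56×10⁻⁷) + (6.99×10⁻⁷) = -2.99×10⁻⁶ J.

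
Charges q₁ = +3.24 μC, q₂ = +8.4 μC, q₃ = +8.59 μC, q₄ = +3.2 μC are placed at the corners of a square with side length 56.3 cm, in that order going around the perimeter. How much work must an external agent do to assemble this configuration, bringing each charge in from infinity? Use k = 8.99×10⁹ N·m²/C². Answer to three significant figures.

The assembly work is the sum of pairwise potential energies, U = Σ_{i<j} kqᵢqⱼ/rᵢⱼ.
The four side pairs have separation 0.563 m and the two diagonal pairs 0.796 m.
Summing all 6 pair terms gives U = 2.81 J.

2.81 J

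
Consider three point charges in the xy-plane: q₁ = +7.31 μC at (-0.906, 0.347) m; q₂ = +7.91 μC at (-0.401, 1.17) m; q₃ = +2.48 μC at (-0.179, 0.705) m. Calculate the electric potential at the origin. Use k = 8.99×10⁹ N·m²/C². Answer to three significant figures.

1.56×10⁵ V

Electric potential is a scalar, so the contributions from each charge add algebraically: V = Σ kqᵢ/rᵢ.
Distances from the field point to each charge: r₁ = 0.970 m, r₂ = 1.24 m, r₃ = 0.727 m.
V = k[(7.31×10⁻⁶)/(0.970) + (7.91×10⁻⁶)/(1.24) + (2.48×10⁻⁶)/(0.727)] = 1.56×10⁵ V.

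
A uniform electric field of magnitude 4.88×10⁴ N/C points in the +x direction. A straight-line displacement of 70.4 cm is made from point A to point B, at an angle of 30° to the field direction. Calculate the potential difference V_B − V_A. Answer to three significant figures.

Only the component of displacement along E changes the potential: ΔV = −E·d·cosθ.
ΔV = −(4.88×10⁴ V/m)(0.704 m)cos30° = -2.98×10⁴ V.

-2.98×10⁴ V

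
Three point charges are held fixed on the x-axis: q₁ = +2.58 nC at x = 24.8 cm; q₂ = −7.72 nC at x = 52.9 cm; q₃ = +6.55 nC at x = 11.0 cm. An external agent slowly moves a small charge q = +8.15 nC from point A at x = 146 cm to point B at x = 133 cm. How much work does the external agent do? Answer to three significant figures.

For quasistatic motion the external work equals the change in potential energy: W_ext = qΔV = q(V_B − V_A).
At A: distances to the source charges are 1.21 m, 0.931 m, 1.35 m; V_A = Σ kqᵢ/rᵢ = -11.8 V.
At B: distances to the source charges are 1.08 m, 0.801 m, 1.22 m; V_B = Σ kqᵢ/rᵢ = -16.9 V.
ΔV = V_B − V_A = -5.15 V.
W_ext = qΔV = (8.15×10⁻⁹ C)(-5.15 V) = -4.20×10⁻⁸ J.

-4.20×10⁻⁸ J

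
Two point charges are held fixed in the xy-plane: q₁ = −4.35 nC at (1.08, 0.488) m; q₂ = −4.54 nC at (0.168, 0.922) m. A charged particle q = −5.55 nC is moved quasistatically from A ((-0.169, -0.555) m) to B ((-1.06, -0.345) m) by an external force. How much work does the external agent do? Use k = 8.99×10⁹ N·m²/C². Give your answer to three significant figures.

For quasistatic motion the external work equals the change in potential energy: W_ext = qΔV = q(V_B − V_A).
At A: distances to the source charges are 1.63 m, 1.51 m; V_A = Σ kqᵢ/rᵢ = -51.0 V.
At B: distances to the source charges are 2.30 m, 1.76 m; V_B = Σ kqᵢ/rᵢ = -40.2 V.
ΔV = V_B − V_A = 10.8 V.
W_ext = qΔV = (-5.55×10⁻⁹ C)(10.8 V) = -6.00×10⁻⁸ J.

-6.00×10⁻⁸ J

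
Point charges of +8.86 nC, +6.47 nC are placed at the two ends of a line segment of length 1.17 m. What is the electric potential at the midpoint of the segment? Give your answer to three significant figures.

The total potential is the scalar sum of each charge's contribution, V = Σ kqᵢ/rᵢ.
Each charge is 0.585 m from the midpoint.
V = k[(8.86×10⁻⁹)/(0.585) + (6.47×10⁻⁹)/(0.585)] = 236 V.

236 V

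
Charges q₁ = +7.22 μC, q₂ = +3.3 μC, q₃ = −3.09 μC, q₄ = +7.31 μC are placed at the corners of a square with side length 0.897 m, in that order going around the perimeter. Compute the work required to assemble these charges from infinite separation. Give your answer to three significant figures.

0.452 J

The work to assemble the configuration equals its total potential energy, U = Σ kqᵢqⱼ/rᵢⱼ over all pairs.
The four side pairs have separation 0.897 m and the two diagonal pairs 1.27 m.
Summing all 6 pair terms gives U = 0.452 J.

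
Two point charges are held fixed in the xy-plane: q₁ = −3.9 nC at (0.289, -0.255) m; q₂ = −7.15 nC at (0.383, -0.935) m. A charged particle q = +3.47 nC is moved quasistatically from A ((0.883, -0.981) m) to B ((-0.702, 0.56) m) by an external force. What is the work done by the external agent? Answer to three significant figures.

For quasistatic motion the external work equals the change in potential energy: W_ext = qΔV = q(V_B − V_A).
At A: distances to the source charges are 0.938 m, 0.502 m; V_A = Σ kqᵢ/rᵢ = -165 V.
At B: distances to the source charges are 1.28 m, 1.85 m; V_B = Σ kqᵢ/rᵢ = -62.1 V.
ΔV = V_B − V_A = 103 V.
W_ext = qΔV = (3.47×10⁻⁹ C)(103 V) = 3.58×10⁻⁷ J.

3.58×10⁻⁷ J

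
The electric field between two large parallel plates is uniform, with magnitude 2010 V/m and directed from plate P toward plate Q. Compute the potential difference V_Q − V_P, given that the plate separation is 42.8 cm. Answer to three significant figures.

In a uniform field, potential decreases in the direction of E: ΔV = −E·d for a displacement d parallel to E.
Going from P to Q is a displacement of 42.8 cm along the field, so V_Q − V_P = −Ed = -860 V.

-860 V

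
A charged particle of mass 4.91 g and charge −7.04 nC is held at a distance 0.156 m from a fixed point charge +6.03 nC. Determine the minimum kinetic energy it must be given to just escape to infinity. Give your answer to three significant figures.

To just escape, total mechanical energy must reach zero at infinity: ½mv²_min + U = 0, so ½mv²_min = −U = |kQq|/r.
|U| = |kQq|/r = (8.99×10⁹ N·m²/C²)(6.03×10⁻⁹)(7.04×10⁻⁹)/(0.156) = 2.45×10⁻⁶ J.

2.45×10⁻⁶ J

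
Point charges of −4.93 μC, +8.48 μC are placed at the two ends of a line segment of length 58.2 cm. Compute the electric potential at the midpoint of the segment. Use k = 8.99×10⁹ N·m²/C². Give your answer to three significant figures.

1.10×10⁵ V

The total potential is the scalar sum of each charge's contribution, V = Σ kqᵢ/rᵢ.
Each charge is 0.291 m from the midpoint.
V = k[(-4.93×10⁻⁶)/(0.291) + (8.48×10⁻⁶)/(0.291)] = 1.10×10⁵ V.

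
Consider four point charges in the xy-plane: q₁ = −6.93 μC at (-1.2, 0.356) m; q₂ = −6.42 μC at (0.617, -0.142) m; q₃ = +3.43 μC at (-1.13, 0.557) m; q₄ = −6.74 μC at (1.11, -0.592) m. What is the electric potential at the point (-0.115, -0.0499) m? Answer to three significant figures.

Electric potential is a scalar, so the contributions from each charge add algebraically: V = Σ kqᵢ/rᵢ.
Distances from the field point to each charge: r₁ = 1.16 m, r₂ = 0.738 m, r₃ = 1.18 m, r₄ = 1.34 m.
V = k[(-6.93×10⁻⁶)/(1.16) + (-6.42×10⁻⁶)/(0.738) + (3.43×10⁻⁶)/(1.18) + (-6.74×10⁻⁶)/(1.34)] = -1.51×10⁵ V.

-1.51×10⁵ V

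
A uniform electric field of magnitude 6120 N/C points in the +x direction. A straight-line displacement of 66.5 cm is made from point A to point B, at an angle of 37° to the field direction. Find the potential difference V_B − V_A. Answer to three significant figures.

Only the component of displacement along E changes the potential: ΔV = −E·d·cosθ.
ΔV = −(6120 V/m)(0.665 m)cos37° = -3250 V.

-3250 V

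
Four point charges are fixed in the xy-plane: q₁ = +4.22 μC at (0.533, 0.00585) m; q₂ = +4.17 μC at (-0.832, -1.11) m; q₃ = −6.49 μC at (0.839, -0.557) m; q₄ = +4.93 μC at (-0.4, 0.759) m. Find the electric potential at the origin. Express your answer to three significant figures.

9.19×10⁴ V

The total potential is the scalar sum of each charge's contribution, V = Σ kqᵢ/rᵢ.
Distances from the field point to each charge: r₁ = 0.533 m, r₂ = 1.39 m, r₃ = 1.01 m, r₄ = 0.858 m.
V = k[(4.22×10⁻⁶)/(0.533) + (4.17×10⁻⁶)/(1.39) + (-6.49×10⁻⁶)/(1.01) + (4.93×10⁻⁶)/(0.858)] = 9.19×10⁴ V.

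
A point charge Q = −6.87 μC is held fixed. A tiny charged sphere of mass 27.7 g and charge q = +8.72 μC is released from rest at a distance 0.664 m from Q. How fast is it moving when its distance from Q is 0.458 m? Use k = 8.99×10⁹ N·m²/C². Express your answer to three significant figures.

Only the electrostatic force acts, so mechanical energy is conserved: ½mv² = U₁ − U₂ = kQq(1/r₁ − 1/r₂).
U₁ − U₂ = (8.99×10⁹ N·m²/C²)(-6.87×10⁻⁶ C)(8.72×10⁻⁶ C)(1/0.664 − 1/0.458) = 0.365 J.
v = √(2·0.365/0.0277) = 5.13 m/s.

5.13 m/s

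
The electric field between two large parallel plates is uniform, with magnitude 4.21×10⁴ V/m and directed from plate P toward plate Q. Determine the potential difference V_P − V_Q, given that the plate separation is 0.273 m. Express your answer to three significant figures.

1.15×10⁴ V

In a uniform field, potential decreases in the direction of E: ΔV = −E·d for a displacement d parallel to E.
Going from Q to P is a displacement of 0.273 m opposite to the field, so V_P − V_Q = +Ed = 1.15×10⁴ V.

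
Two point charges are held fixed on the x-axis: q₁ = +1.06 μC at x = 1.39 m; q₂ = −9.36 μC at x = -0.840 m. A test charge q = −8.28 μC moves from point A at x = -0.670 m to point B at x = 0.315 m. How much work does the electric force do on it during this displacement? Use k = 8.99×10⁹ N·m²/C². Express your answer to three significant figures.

The work done by the electric force is W_field = −ΔU = −q(V_B − V_A) = q(V_A − V_B).
At A: distances to the source charges are 2.06 m, 0.170 m; V_A = Σ kqᵢ/rᵢ = -4.90×10⁵ V.
At B: distances to the source charges are 1.07 m, 1.16 m; V_B = Σ kqᵢ/rᵢ = -6.40×10⁴ V.
ΔV = V_B − V_A = 4.26×10⁵ V.
W_field = −qΔV = −(-8.28×10⁻⁶ C)(4.26×10⁵ V) = 3.53 J.

3.53 J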